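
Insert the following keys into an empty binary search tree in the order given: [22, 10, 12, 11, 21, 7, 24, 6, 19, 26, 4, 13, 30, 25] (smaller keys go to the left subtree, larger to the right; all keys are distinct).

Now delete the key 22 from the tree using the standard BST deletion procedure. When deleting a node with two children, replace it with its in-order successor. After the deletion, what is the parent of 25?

26

22: root
10: left child of 22 (depth 1)
12: right child of 10 (depth 2)
11: left child of 12 (depth 3)
21: right child of 12 (depth 3)
7: left child of 10 (depth 2)
24: right child of 22 (depth 1)
6: left child of 7 (depth 3)
19: left child of 21 (depth 4)
26: right child of 24 (depth 2)
4: left child of 6 (depth 4)
13: left child of 19 (depth 5)
30: right child of 26 (depth 3)
25: left child of 26 (depth 3)

Delete 22 (two children — replace with in-order successor).
After deletion, 25's parent is 26.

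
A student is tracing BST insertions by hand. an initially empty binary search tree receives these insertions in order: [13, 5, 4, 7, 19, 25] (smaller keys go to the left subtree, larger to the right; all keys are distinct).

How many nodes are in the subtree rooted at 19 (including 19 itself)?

Resulting structure (node: left, right):
  13: L=5, R=19
  5: L=4, R=7
  4: L=–, R=–
  7: L=–, R=–
  19: L=–, R=25
  25: L=–, R=–

Subtree rooted at 19 contains: 19, 25 — 2 nodes.

2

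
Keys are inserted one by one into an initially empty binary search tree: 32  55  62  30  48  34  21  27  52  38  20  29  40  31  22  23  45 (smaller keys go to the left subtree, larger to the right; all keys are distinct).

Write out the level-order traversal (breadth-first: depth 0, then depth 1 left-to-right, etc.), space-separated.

Insert 32: tree is empty, so 32 becomes the root.
Insert 55: 55 > 32 → go right. Place as right child of 32.
Insert 62: 62 > 32 → go right; 62 > 55 → go right. Place as right child of 55.
Insert 30: 30 < 32 → go left. Place as left child of 32.
Insert 48: 48 > 32 → go right; 48 < 55 → go left. Place as left child of 55.
Insert 34: 34 > 32 → go right; 34 < 55 → go left; 34 < 48 → go left. Place as left child of 48.
Insert 21: 21 < 32 → go left; 21 < 30 → go left. Place as left child of 30.
Insert 27: 27 < 32 → go left; 27 < 30 → go left; 27 > 21 → go right. Place as right child of 21.
Insert 52: 52 > 32 → go right; 52 < 55 → go left; 52 > 48 → go right. Place as right child of 48.
Insert 38: 38 > 32 → go right; 38 < 55 → go left; 38 < 48 → go left; 38 > 34 → go right. Place as right child of 34.
Insert 20: 20 < 32 → go left; 20 < 30 → go left; 20 < 21 → go left. Place as left child of 21.
Insert 29: 29 < 32 → go left; 29 < 30 → go left; 29 > 21 → go right; 29 > 27 → go right. Place as right child of 27.
Insert 40: 40 > 32 → go right; 40 < 55 → go left; 40 < 48 → go left; 40 > 34 → go right; 40 > 38 → go right. Place as right child of 38.
Insert 31: 31 < 32 → go left; 31 > 30 → go right. Place as right child of 30.
Insert 22: 22 < 32 → go left; 22 < 30 → go left; 22 > 21 → go right; 22 < 27 → go left. Place as left child of 27.
Insert 23: 23 < 32 → go left; 23 < 30 → go left; 23 > 21 → go right; 23 < 27 → go left; 23 > 22 → go right. Place as right child of 22.
Insert 45: 45 > 32 → go right; 45 < 55 → go left; 45 < 48 → go left; 45 > 34 → go right; 45 > 38 → go right; 45 > 40 → go right. Place as right child of 40.

32 30 55 21 31 48 62 20 27 34 52 22 29 38 23 40 45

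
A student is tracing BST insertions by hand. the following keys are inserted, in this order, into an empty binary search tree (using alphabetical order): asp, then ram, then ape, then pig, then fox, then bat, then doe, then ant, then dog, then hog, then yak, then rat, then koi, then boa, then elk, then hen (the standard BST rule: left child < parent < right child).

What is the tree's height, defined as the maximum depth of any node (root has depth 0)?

7

Insert asp: tree is empty, so asp becomes the root.
Insert ram: ram > asp → go right. Place as right child of asp.
Insert ape: ape < asp → go left. Place as left child of asp.
Insert pig: pig > asp → go right; pig < ram → go left. Place as left child of ram.
Insert fox: fox > asp → go right; fox < ram → go left; fox < pig → go left. Place as left child of pig.
Insert bat: bat > asp → go right; bat < ram → go left; bat < pig → go left; bat < fox → go left. Place as left child of fox.
Insert doe: doe > asp → go right; doe < ram → go left; doe < pig → go left; doe < fox → go left; doe > bat → go right. Place as right child of bat.
Insert ant: ant < asp → go left; ant < ape → go left. Place as left child of ape.
Insert dog: dog > asp → go right; dog < ram → go left; dog < pig → go left; dog < fox → go left; dog > bat → go right; dog > doe → go right. Place as right child of doe.
Insert hog: hog > asp → go right; hog < ram → go left; hog < pig → go left; hog > fox → go right. Place as right child of fox.
Insert yak: yak > asp → go right; yak > ram → go right. Place as right child of ram.
Insert rat: rat > asp → go right; rat > ram → go right; rat < yak → go left. Place as left child of yak.
Insert koi: koi > asp → go right; koi < ram → go left; koi < pig → go left; koi > fox → go right; koi > hog → go right. Place as right child of hog.
Insert boa: boa > asp → go right; boa < ram → go left; boa < pig → go left; boa < fox → go left; boa > bat → go right; boa < doe → go left. Place as left child of doe.
Insert elk: elk > asp → go right; elk < ram → go left; elk < pig → go left; elk < fox → go left; elk > bat → go right; elk > doe → go right; elk > dog → go right. Place as right child of dog.
Insert hen: hen > asp → go right; hen < ram → go left; hen < pig → go left; hen > fox → go right; hen < hog → go left. Place as left child of hog.

The deepest node is elk at depth 7.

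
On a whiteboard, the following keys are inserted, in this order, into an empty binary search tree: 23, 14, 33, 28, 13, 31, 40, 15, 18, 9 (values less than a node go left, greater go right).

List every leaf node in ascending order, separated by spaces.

9 18 31 40

23: root
14: left child of 23 (depth 1)
33: right child of 23 (depth 1)
28: left child of 33 (depth 2)
13: left child of 14 (depth 2)
31: right child of 28 (depth 3)
40: right child of 33 (depth 2)
15: right child of 14 (depth 2)
18: right child of 15 (depth 3)
9: left child of 13 (depth 3)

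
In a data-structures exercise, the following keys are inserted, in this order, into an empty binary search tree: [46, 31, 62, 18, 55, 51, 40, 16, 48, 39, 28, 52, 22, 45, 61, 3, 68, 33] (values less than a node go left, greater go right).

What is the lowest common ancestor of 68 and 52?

46: root
31: left child of 46 (depth 1)
62: right child of 46 (depth 1)
18: left child of 31 (depth 2)
55: left child of 62 (depth 2)
51: left child of 55 (depth 3)
40: right child of 31 (depth 2)
16: left child of 18 (depth 3)
48: left child of 51 (depth 4)
39: left child of 40 (depth 3)
28: right child of 18 (depth 3)
52: right child of 51 (depth 4)
22: left child of 28 (depth 4)
45: right child of 40 (depth 3)
61: right child of 55 (depth 3)
3: left child of 16 (depth 4)
68: right child of 62 (depth 2)
33: left child of 39 (depth 4)

Path to 68: 46 → 62 → 68
Path to 52: 46 → 62 → 55 → 51 → 52
The paths share a prefix ending at 62, then split left and right.

62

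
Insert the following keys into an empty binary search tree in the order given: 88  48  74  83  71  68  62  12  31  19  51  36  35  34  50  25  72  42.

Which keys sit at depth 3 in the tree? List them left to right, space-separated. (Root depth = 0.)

88: root
48: left child of 88 (depth 1)
74: right child of 48 (depth 2)
83: right child of 74 (depth 3)
71: left child of 74 (depth 3)
68: left child of 71 (depth 4)
62: left child of 68 (depth 5)
12: left child of 48 (depth 2)
31: right child of 12 (depth 3)
19: left child of 31 (depth 4)
51: left child of 62 (depth 6)
36: right child of 31 (depth 4)
35: left child of 36 (depth 5)
34: left child of 35 (depth 6)
50: left child of 51 (depth 7)
25: right child of 19 (depth 5)
72: right child of 71 (depth 4)
42: right child of 36 (depth 5)

31 71 83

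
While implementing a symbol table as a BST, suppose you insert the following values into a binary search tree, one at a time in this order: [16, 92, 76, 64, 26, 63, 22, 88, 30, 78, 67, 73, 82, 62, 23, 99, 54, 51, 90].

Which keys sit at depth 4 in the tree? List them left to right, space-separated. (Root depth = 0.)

26 67 78 90

Resulting structure (node: left, right):
  16: L=–, R=92
  92: L=76, R=99
  76: L=64, R=88
  64: L=26, R=67
  26: L=22, R=63
  63: L=30, R=–
  22: L=–, R=23
  88: L=78, R=90
  30: L=–, R=62
  78: L=–, R=82
  67: L=–, R=73
  73: L=–, R=–
  82: L=–, R=–
  62: L=54, R=–
  23: L=–, R=–
  99: L=–, R=–
  54: L=51, R=–
  51: L=–, R=–
  90: L=–, R=–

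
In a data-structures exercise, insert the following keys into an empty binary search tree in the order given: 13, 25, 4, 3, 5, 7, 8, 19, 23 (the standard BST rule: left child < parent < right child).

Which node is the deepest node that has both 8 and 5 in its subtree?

13: root
25: right child of 13 (depth 1)
4: left child of 13 (depth 1)
3: left child of 4 (depth 2)
5: right child of 4 (depth 2)
7: right child of 5 (depth 3)
8: right child of 7 (depth 4)
19: left child of 25 (depth 2)
23: right child of 19 (depth 3)

Path to 8: 13 → 4 → 5 → 7 → 8
Path to 5: 13 → 4 → 5
5 lies on both paths and is an ancestor of the other node.

5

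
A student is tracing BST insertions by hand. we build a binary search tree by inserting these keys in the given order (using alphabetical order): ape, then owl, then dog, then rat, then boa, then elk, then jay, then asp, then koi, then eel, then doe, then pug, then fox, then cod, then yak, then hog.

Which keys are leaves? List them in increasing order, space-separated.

ape: root
owl: right child of ape (depth 1)
dog: left child of owl (depth 2)
rat: right child of owl (depth 2)
boa: left child of dog (depth 3)
elk: right child of dog (depth 3)
jay: right child of elk (depth 4)
asp: left child of boa (depth 4)
koi: right child of jay (depth 5)
eel: left child of elk (depth 4)
doe: right child of boa (depth 4)
pug: left child of rat (depth 3)
fox: left child of jay (depth 5)
cod: left child of doe (depth 5)
yak: right child of rat (depth 3)
hog: right child of fox (depth 6)

asp cod eel hog koi pug yak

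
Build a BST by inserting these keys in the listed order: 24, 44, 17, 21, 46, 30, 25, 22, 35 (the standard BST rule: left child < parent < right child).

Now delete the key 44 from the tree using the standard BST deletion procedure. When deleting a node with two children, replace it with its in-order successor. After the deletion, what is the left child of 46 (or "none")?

30

Insert 24: tree is empty, so 24 becomes the root.
Insert 44: 44 > 24 → go right. Place as right child of 24.
Insert 17: 17 < 24 → go left. Place as left child of 24.
Insert 21: 21 < 24 → go left; 21 > 17 → go right. Place as right child of 17.
Insert 46: 46 > 24 → go right; 46 > 44 → go right. Place as right child of 44.
Insert 30: 30 > 24 → go right; 30 < 44 → go left. Place as left child of 44.
Insert 25: 25 > 24 → go right; 25 < 44 → go left; 25 < 30 → go left. Place as left child of 30.
Insert 22: 22 < 24 → go left; 22 > 17 → go right; 22 > 21 → go right. Place as right child of 21.
Insert 35: 35 > 24 → go right; 35 < 44 → go left; 35 > 30 → go right. Place as right child of 30.

Delete 44 (two children — replace with in-order successor).
After deletion, 46's left child: 30.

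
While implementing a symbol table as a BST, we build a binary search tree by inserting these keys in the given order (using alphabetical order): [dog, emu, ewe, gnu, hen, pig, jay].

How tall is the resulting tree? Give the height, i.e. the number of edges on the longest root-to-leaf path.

dog: root
emu: right child of dog (depth 1)
ewe: right child of emu (depth 2)
gnu: right child of ewe (depth 3)
hen: right child of gnu (depth 4)
pig: right child of hen (depth 5)
jay: left child of pig (depth 6)

The deepest node is jay at depth 6.

6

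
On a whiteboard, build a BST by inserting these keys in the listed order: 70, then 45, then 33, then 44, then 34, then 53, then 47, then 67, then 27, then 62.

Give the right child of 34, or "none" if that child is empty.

none

Insert 70: tree is empty, so 70 becomes the root.
Insert 45: 45 < 70 → go left. Place as left child of 70.
Insert 33: 33 < 70 → go left; 33 < 45 → go left. Place as left child of 45.
Insert 44: 44 < 70 → go left; 44 < 45 → go left; 44 > 33 → go right. Place as right child of 33.
Insert 34: 34 < 70 → go left; 34 < 45 → go left; 34 > 33 → go right; 34 < 44 → go left. Place as left child of 44.
Insert 53: 53 < 70 → go left; 53 > 45 → go right. Place as right child of 45.
Insert 47: 47 < 70 → go left; 47 > 45 → go right; 47 < 53 → go left. Place as left child of 53.
Insert 67: 67 < 70 → go left; 67 > 45 → go right; 67 > 53 → go right. Place as right child of 53.
Insert 27: 27 < 70 → go left; 27 < 45 → go left; 27 < 33 → go left. Place as left child of 33.
Insert 62: 62 < 70 → go left; 62 > 45 → go right; 62 > 53 → go right; 62 < 67 → go left. Place as left child of 67.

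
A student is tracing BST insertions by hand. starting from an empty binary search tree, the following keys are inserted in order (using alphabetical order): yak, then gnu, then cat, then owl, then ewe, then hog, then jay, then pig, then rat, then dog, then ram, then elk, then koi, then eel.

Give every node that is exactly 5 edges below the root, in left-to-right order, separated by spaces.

yak: root
gnu: left child of yak (depth 1)
cat: left child of gnu (depth 2)
owl: right child of gnu (depth 2)
ewe: right child of cat (depth 3)
hog: left child of owl (depth 3)
jay: right child of hog (depth 4)
pig: right child of owl (depth 3)
rat: right child of pig (depth 4)
dog: left child of ewe (depth 4)
ram: left child of rat (depth 5)
elk: right child of dog (depth 5)
koi: right child of jay (depth 5)
eel: left child of elk (depth 6)

elk koi ram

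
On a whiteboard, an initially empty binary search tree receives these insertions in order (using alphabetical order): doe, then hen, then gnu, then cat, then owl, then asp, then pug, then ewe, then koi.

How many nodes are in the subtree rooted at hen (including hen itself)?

6

doe: root
hen: right child of doe (depth 1)
gnu: left child of hen (depth 2)
cat: left child of doe (depth 1)
owl: right child of hen (depth 2)
asp: left child of cat (depth 2)
pug: right child of owl (depth 3)
ewe: left child of gnu (depth 3)
koi: left child of owl (depth 3)

Subtree rooted at hen contains: hen, gnu, ewe, owl, koi, pug — 6 nodes.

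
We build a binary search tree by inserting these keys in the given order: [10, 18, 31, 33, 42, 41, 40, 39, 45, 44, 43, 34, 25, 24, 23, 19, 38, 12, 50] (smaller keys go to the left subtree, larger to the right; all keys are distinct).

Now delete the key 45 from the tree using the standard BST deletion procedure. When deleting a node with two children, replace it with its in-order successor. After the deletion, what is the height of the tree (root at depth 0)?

Insert 10: tree is empty, so 10 becomes the root.
Insert 18: 18 > 10 → go right. Place as right child of 10.
Insert 31: 31 > 10 → go right; 31 > 18 → go right. Place as right child of 18.
Insert 33: 33 > 10 → go right; 33 > 18 → go right; 33 > 31 → go right. Place as right child of 31.
Insert 42: 42 > 10 → go right; 42 > 18 → go right; 42 > 31 → go right; 42 > 33 → go right. Place as right child of 33.
Insert 41: 41 > 10 → go right; 41 > 18 → go right; 41 > 31 → go right; 41 > 33 → go right; 41 < 42 → go left. Place as left child of 42.
Insert 40: 40 > 10 → go right; 40 > 18 → go right; 40 > 31 → go right; 40 > 33 → go right; 40 < 42 → go left; 40 < 41 → go left. Place as left child of 41.
Insert 39: 39 > 10 → go right; 39 > 18 → go right; 39 > 31 → go right; 39 > 33 → go right; 39 < 42 → go left; 39 < 41 → go left; 39 < 40 → go left. Place as left child of 40.
Insert 45: 45 > 10 → go right; 45 > 18 → go right; 45 > 31 → go right; 45 > 33 → go right; 45 > 42 → go right. Place as right child of 42.
Insert 44: 44 > 10 → go right; 44 > 18 → go right; 44 > 31 → go right; 44 > 33 → go right; 44 > 42 → go right; 44 < 45 → go left. Place as left child of 45.
Insert 43: 43 > 10 → go right; 43 > 18 → go right; 43 > 31 → go right; 43 > 33 → go right; 43 > 42 → go right; 43 < 45 → go left; 43 < 44 → go left. Place as left child of 44.
Insert 34: 34 > 10 → go right; 34 > 18 → go right; 34 > 31 → go right; 34 > 33 → go right; 34 < 42 → go left; 34 < 41 → go left; 34 < 40 → go left; 34 < 39 → go left. Place as left child of 39.
Insert 25: 25 > 10 → go right; 25 > 18 → go right; 25 < 31 → go left. Place as left child of 31.
Insert 24: 24 > 10 → go right; 24 > 18 → go right; 24 < 31 → go left; 24 < 25 → go left. Place as left child of 25.
Insert 23: 23 > 10 → go right; 23 > 18 → go right; 23 < 31 → go left; 23 < 25 → go left; 23 < 24 → go left. Place as left child of 24.
Insert 19: 19 > 10 → go right; 19 > 18 → go right; 19 < 31 → go left; 19 < 25 → go left; 19 < 24 → go left; 19 < 23 → go left. Place as left child of 23.
Insert 38: 38 > 10 → go right; 38 > 18 → go right; 38 > 31 → go right; 38 > 33 → go right; 38 < 42 → go left; 38 < 41 → go left; 38 < 40 → go left; 38 < 39 → go left; 38 > 34 → go right. Place as right child of 34.
Insert 12: 12 > 10 → go right; 12 < 18 → go left. Place as left child of 18.
Insert 50: 50 > 10 → go right; 50 > 18 → go right; 50 > 31 → go right; 50 > 33 → go right; 50 > 42 → go right; 50 > 45 → go right. Place as right child of 45.

Delete 45 (two children — replace with in-order successor).
After deletion, deepest node is 38 at depth 9.

9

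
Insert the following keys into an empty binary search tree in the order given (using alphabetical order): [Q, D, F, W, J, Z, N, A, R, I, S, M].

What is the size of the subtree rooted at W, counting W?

Q: root
D: left child of Q (depth 1)
F: right child of D (depth 2)
W: right child of Q (depth 1)
J: right child of F (depth 3)
Z: right child of W (depth 2)
N: right child of J (depth 4)
A: left child of D (depth 2)
R: left child of W (depth 2)
I: left child of J (depth 4)
S: right child of R (depth 3)
M: left child of N (depth 5)

Subtree rooted at W contains: W, R, S, Z — 4 nodes.

4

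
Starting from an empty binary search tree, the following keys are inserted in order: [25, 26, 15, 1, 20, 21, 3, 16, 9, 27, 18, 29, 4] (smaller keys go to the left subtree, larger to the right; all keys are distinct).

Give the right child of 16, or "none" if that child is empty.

Resulting structure (node: left, right):
  25: L=15, R=26
  26: L=–, R=27
  15: L=1, R=20
  1: L=–, R=3
  20: L=16, R=21
  21: L=–, R=–
  3: L=–, R=9
  16: L=–, R=18
  9: L=4, R=–
  27: L=–, R=29
  18: L=–, R=–
  29: L=–, R=–
  4: L=–, R=–

18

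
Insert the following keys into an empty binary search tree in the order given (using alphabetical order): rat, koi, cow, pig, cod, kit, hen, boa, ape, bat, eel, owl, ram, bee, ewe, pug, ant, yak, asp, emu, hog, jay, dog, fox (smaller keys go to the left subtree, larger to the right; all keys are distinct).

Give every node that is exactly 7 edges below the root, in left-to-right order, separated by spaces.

Insert rat: tree is empty, so rat becomes the root.
Insert koi: koi < rat → go left. Place as left child of rat.
Insert cow: cow < rat → go left; cow < koi → go left. Place as left child of koi.
Insert pig: pig < rat → go left; pig > koi → go right. Place as right child of koi.
Insert cod: cod < rat → go left; cod < koi → go left; cod < cow → go left. Place as left child of cow.
Insert kit: kit < rat → go left; kit < koi → go left; kit > cow → go right. Place as right child of cow.
Insert hen: hen < rat → go left; hen < koi → go left; hen > cow → go right; hen < kit → go left. Place as left child of kit.
Insert boa: boa < rat → go left; boa < koi → go left; boa < cow → go left; boa < cod → go left. Place as left child of cod.
Insert ape: ape < rat → go left; ape < koi → go left; ape < cow → go left; ape < cod → go left; ape < boa → go left. Place as left child of boa.
Insert bat: bat < rat → go left; bat < koi → go left; bat < cow → go left; bat < cod → go left; bat < boa → go left; bat > ape → go right. Place as right child of ape.
Insert eel: eel < rat → go left; eel < koi → go left; eel > cow → go right; eel < kit → go left; eel < hen → go left. Place as left child of hen.
Insert owl: owl < rat → go left; owl > koi → go right; owl < pig → go left. Place as left child of pig.
Insert ram: ram < rat → go left; ram > koi → go right; ram > pig → go right. Place as right child of pig.
Insert bee: bee < rat → go left; bee < koi → go left; bee < cow → go left; bee < cod → go left; bee < boa → go left; bee > ape → go right; bee > bat → go right. Place as right child of bat.
Insert ewe: ewe < rat → go left; ewe < koi → go left; ewe > cow → go right; ewe < kit → go left; ewe < hen → go left; ewe > eel → go right. Place as right child of eel.
Insert pug: pug < rat → go left; pug > koi → go right; pug > pig → go right; pug < ram → go left. Place as left child of ram.
Insert ant: ant < rat → go left; ant < koi → go left; ant < cow → go left; ant < cod → go left; ant < boa → go left; ant < ape → go left. Place as left child of ape.
Insert yak: yak > rat → go right. Place as right child of rat.
Insert asp: asp < rat → go left; asp < koi → go left; asp < cow → go left; asp < cod → go left; asp < boa → go left; asp > ape → go right; asp < bat → go left. Place as left child of bat.
Insert emu: emu < rat → go left; emu < koi → go left; emu > cow → go right; emu < kit → go left; emu < hen → go left; emu > eel → go right; emu < ewe → go left. Place as left child of ewe.
Insert hog: hog < rat → go left; hog < koi → go left; hog > cow → go right; hog < kit → go left; hog > hen → go right. Place as right child of hen.
Insert jay: jay < rat → go left; jay < koi → go left; jay > cow → go right; jay < kit → go left; jay > hen → go right; jay > hog → go right. Place as right child of hog.
Insert dog: dog < rat → go left; dog < koi → go left; dog > cow → go right; dog < kit → go left; dog < hen → go left; dog < eel → go left. Place as left child of eel.
Insert fox: fox < rat → go left; fox < koi → go left; fox > cow → go right; fox < kit → go left; fox < hen → go left; fox > eel → go right; fox > ewe → go right. Place as right child of ewe.

asp bee emu fox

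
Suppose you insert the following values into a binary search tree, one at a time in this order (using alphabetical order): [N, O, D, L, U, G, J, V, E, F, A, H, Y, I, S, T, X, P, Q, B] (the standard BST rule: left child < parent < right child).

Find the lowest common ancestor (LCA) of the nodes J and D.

N: root
O: right child of N (depth 1)
D: left child of N (depth 1)
L: right child of D (depth 2)
U: right child of O (depth 2)
G: left child of L (depth 3)
J: right child of G (depth 4)
V: right child of U (depth 3)
E: left child of G (depth 4)
F: right child of E (depth 5)
A: left child of D (depth 2)
H: left child of J (depth 5)
Y: right child of V (depth 4)
I: right child of H (depth 6)
S: left child of U (depth 3)
T: right child of S (depth 4)
X: left child of Y (depth 5)
P: left child of S (depth 4)
Q: right child of P (depth 5)
B: right child of A (depth 3)

Path to J: N → D → L → G → J
Path to D: N → D
D lies on both paths and is an ancestor of the other node.

D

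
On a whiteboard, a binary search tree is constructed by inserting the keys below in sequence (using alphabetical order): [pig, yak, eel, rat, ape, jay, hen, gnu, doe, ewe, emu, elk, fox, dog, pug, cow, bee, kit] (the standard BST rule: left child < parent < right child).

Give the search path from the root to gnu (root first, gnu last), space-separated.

pig eel jay hen gnu

Insert pig: tree is empty, so pig becomes the root.
Insert yak: yak > pig → go right. Place as right child of pig.
Insert eel: eel < pig → go left. Place as left child of pig.
Insert rat: rat > pig → go right; rat < yak → go left. Place as left child of yak.
Insert ape: ape < pig → go left; ape < eel → go left. Place as left child of eel.
Insert jay: jay < pig → go left; jay > eel → go right. Place as right child of eel.
Insert hen: hen < pig → go left; hen > eel → go right; hen < jay → go left. Place as left child of jay.
Insert gnu: gnu < pig → go left; gnu > eel → go right; gnu < jay → go left; gnu < hen → go left. Place as left child of hen.
Insert doe: doe < pig → go left; doe < eel → go left; doe > ape → go right. Place as right child of ape.
Insert ewe: ewe < pig → go left; ewe > eel → go right; ewe < jay → go left; ewe < hen → go left; ewe < gnu → go left. Place as left child of gnu.
Insert emu: emu < pig → go left; emu > eel → go right; emu < jay → go left; emu < hen → go left; emu < gnu → go left; emu < ewe → go left. Place as left child of ewe.
Insert elk: elk < pig → go left; elk > eel → go right; elk < jay → go left; elk < hen → go left; elk < gnu → go left; elk < ewe → go left; elk < emu → go left. Place as left child of emu.
Insert fox: fox < pig → go left; fox > eel → go right; fox < jay → go left; fox < hen → go left; fox < gnu → go left; fox > ewe → go right. Place as right child of ewe.
Insert dog: dog < pig → go left; dog < eel → go left; dog > ape → go right; dog > doe → go right. Place as right child of doe.
Insert pug: pug > pig → go right; pug < yak → go left; pug < rat → go left. Place as left child of rat.
Insert cow: cow < pig → go left; cow < eel → go left; cow > ape → go right; cow < doe → go left. Place as left child of doe.
Insert bee: bee < pig → go left; bee < eel → go left; bee > ape → go right; bee < doe → go left; bee < cow → go left. Place as left child of cow.
Insert kit: kit < pig → go left; kit > eel → go right; kit > jay → go right. Place as right child of jay.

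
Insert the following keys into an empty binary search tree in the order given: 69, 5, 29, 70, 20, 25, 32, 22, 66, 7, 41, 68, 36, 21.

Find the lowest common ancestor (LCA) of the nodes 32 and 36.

69: root
5: left child of 69 (depth 1)
29: right child of 5 (depth 2)
70: right child of 69 (depth 1)
20: left child of 29 (depth 3)
25: right child of 20 (depth 4)
32: right child of 29 (depth 3)
22: left child of 25 (depth 5)
66: right child of 32 (depth 4)
7: left child of 20 (depth 4)
41: left child of 66 (depth 5)
68: right child of 66 (depth 5)
36: left child of 41 (depth 6)
21: left child of 22 (depth 6)

Path to 32: 69 → 5 → 29 → 32
Path to 36: 69 → 5 → 29 → 32 → 66 → 41 → 36
32 lies on both paths and is an ancestor of the other node.

32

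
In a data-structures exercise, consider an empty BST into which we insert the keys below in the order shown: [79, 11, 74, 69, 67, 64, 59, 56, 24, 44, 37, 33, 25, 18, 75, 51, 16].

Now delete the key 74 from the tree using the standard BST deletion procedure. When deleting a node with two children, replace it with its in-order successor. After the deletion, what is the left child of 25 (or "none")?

none

79: root
11: left child of 79 (depth 1)
74: right child of 11 (depth 2)
69: left child of 74 (depth 3)
67: left child of 69 (depth 4)
64: left child of 67 (depth 5)
59: left child of 64 (depth 6)
56: left child of 59 (depth 7)
24: left child of 56 (depth 8)
44: right child of 24 (depth 9)
37: left child of 44 (depth 10)
33: left child of 37 (depth 11)
25: left child of 33 (depth 12)
18: left child of 24 (depth 9)
75: right child of 74 (depth 3)
51: right child of 44 (depth 10)
16: left child of 18 (depth 10)

Delete 74 (two children — replace with in-order successor).
After deletion, 25's left child: none.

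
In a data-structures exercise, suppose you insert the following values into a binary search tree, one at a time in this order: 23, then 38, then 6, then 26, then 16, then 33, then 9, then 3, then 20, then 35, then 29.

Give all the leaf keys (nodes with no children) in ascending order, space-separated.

3 9 20 29 35

23: root
38: right child of 23 (depth 1)
6: left child of 23 (depth 1)
26: left child of 38 (depth 2)
16: right child of 6 (depth 2)
33: right child of 26 (depth 3)
9: left child of 16 (depth 3)
3: left child of 6 (depth 2)
20: right child of 16 (depth 3)
35: right child of 33 (depth 4)
29: left child of 33 (depth 4)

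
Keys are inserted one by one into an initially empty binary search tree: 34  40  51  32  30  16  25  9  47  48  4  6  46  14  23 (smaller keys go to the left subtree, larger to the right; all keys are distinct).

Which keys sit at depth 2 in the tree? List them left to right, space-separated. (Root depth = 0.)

30 51

Insert 34: tree is empty, so 34 becomes the root.
Insert 40: 40 > 34 → go right. Place as right child of 34.
Insert 51: 51 > 34 → go right; 51 > 40 → go right. Place as right child of 40.
Insert 32: 32 < 34 → go left. Place as left child of 34.
Insert 30: 30 < 34 → go left; 30 < 32 → go left. Place as left child of 32.
Insert 16: 16 < 34 → go left; 16 < 32 → go left; 16 < 30 → go left. Place as left child of 30.
Insert 25: 25 < 34 → go left; 25 < 32 → go left; 25 < 30 → go left; 25 > 16 → go right. Place as right child of 16.
Insert 9: 9 < 34 → go left; 9 < 32 → go left; 9 < 30 → go left; 9 < 16 → go left. Place as left child of 16.
Insert 47: 47 > 34 → go right; 47 > 40 → go right; 47 < 51 → go left. Place as left child of 51.
Insert 48: 48 > 34 → go right; 48 > 40 → go right; 48 < 51 → go left; 48 > 47 → go right. Place as right child of 47.
Insert 4: 4 < 34 → go left; 4 < 32 → go left; 4 < 30 → go left; 4 < 16 → go left; 4 < 9 → go left. Place as left child of 9.
Insert 6: 6 < 34 → go left; 6 < 32 → go left; 6 < 30 → go left; 6 < 16 → go left; 6 < 9 → go left; 6 > 4 → go right. Place as right child of 4.
Insert 46: 46 > 34 → go right; 46 > 40 → go right; 46 < 51 → go left; 46 < 47 → go left. Place as left child of 47.
Insert 14: 14 < 34 → go left; 14 < 32 → go left; 14 < 30 → go left; 14 < 16 → go left; 14 > 9 → go right. Place as right child of 9.
Insert 23: 23 < 34 → go left; 23 < 32 → go left; 23 < 30 → go left; 23 > 16 → go right; 23 < 25 → go left. Place as left child of 25.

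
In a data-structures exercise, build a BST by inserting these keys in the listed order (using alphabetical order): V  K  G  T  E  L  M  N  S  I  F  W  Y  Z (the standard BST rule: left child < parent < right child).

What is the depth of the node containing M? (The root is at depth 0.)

V: root
K: left child of V (depth 1)
G: left child of K (depth 2)
T: right child of K (depth 2)
E: left child of G (depth 3)
L: left child of T (depth 3)
M: right child of L (depth 4)
N: right child of M (depth 5)
S: right child of N (depth 6)
I: right child of G (depth 3)
F: right child of E (depth 4)
W: right child of V (depth 1)
Y: right child of W (depth 2)
Z: right child of Y (depth 3)

Path to M: V → K → T → L → M, which is 4 edges.

4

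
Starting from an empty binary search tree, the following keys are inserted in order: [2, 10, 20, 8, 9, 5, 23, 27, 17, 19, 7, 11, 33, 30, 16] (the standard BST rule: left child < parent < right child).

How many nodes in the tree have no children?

5

Resulting structure (node: left, right):
  2: L=–, R=10
  10: L=8, R=20
  20: L=17, R=23
  8: L=5, R=9
  9: L=–, R=–
  5: L=–, R=7
  23: L=–, R=27
  27: L=–, R=33
  17: L=11, R=19
  19: L=–, R=–
  7: L=–, R=–
  11: L=–, R=16
  33: L=30, R=–
  30: L=–, R=–
  16: L=–, R=–

Leaves: 7, 9, 16, 19, 30 — 5 in total.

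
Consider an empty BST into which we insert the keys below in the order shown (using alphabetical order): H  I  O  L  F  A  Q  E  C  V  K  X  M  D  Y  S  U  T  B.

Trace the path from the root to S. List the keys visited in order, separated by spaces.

H I O Q V S

Resulting structure (node: left, right):
  H: L=F, R=I
  I: L=–, R=O
  O: L=L, R=Q
  L: L=K, R=M
  F: L=A, R=–
  A: L=–, R=E
  Q: L=–, R=V
  E: L=C, R=–
  C: L=B, R=D
  V: L=S, R=X
  K: L=–, R=–
  X: L=–, R=Y
  M: L=–, R=–
  D: L=–, R=–
  Y: L=–, R=–
  S: L=–, R=U
  U: L=T, R=–
  T: L=–, R=–
  B: L=–, R=–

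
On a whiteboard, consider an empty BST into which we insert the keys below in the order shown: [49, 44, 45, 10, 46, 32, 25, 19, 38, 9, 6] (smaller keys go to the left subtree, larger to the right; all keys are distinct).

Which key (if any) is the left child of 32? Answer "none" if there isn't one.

25

Insert 49: tree is empty, so 49 becomes the root.
Insert 44: 44 < 49 → go left. Place as left child of 49.
Insert 45: 45 < 49 → go left; 45 > 44 → go right. Place as right child of 44.
Insert 10: 10 < 49 → go left; 10 < 44 → go left. Place as left child of 44.
Insert 46: 46 < 49 → go left; 46 > 44 → go right; 46 > 45 → go right. Place as right child of 45.
Insert 32: 32 < 49 → go left; 32 < 44 → go left; 32 > 10 → go right. Place as right child of 10.
Insert 25: 25 < 49 → go left; 25 < 44 → go left; 25 > 10 → go right; 25 < 32 → go left. Place as left child of 32.
Insert 19: 19 < 49 → go left; 19 < 44 → go left; 19 > 10 → go right; 19 < 32 → go left; 19 < 25 → go left. Place as left child of 25.
Insert 38: 38 < 49 → go left; 38 < 44 → go left; 38 > 10 → go right; 38 > 32 → go right. Place as right child of 32.
Insert 9: 9 < 49 → go left; 9 < 44 → go left; 9 < 10 → go left. Place as left child of 10.
Insert 6: 6 < 49 → go left; 6 < 44 → go left; 6 < 10 → go left; 6 < 9 → go left. Place as left child of 9.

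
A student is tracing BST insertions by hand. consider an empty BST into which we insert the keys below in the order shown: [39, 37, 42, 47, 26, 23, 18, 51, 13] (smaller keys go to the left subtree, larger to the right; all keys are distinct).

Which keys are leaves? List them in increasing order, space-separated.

Insert 39: tree is empty, so 39 becomes the root.
Insert 37: 37 < 39 → go left. Place as left child of 39.
Insert 42: 42 > 39 → go right. Place as right child of 39.
Insert 47: 47 > 39 → go right; 47 > 42 → go right. Place as right child of 42.
Insert 26: 26 < 39 → go left; 26 < 37 → go left. Place as left child of 37.
Insert 23: 23 < 39 → go left; 23 < 37 → go left; 23 < 26 → go left. Place as left child of 26.
Insert 18: 18 < 39 → go left; 18 < 37 → go left; 18 < 26 → go left; 18 < 23 → go left. Place as left child of 23.
Insert 51: 51 > 39 → go right; 51 > 42 → go right; 51 > 47 → go right. Place as right child of 47.
Insert 13: 13 < 39 → go left; 13 < 37 → go left; 13 < 26 → go left; 13 < 23 → go left; 13 < 18 → go left. Place as left child of 18.

13 51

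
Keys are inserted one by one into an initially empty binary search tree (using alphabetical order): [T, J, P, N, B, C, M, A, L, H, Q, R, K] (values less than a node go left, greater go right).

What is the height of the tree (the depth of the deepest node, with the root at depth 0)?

T: root
J: left child of T (depth 1)
P: right child of J (depth 2)
N: left child of P (depth 3)
B: left child of J (depth 2)
C: right child of B (depth 3)
M: left child of N (depth 4)
A: left child of B (depth 3)
L: left child of M (depth 5)
H: right child of C (depth 4)
Q: right child of P (depth 3)
R: right child of Q (depth 4)
K: left child of L (depth 6)

The deepest node is K at depth 6.

6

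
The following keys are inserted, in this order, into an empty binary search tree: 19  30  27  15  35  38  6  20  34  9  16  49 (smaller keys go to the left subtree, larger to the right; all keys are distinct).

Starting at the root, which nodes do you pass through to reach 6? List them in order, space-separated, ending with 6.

19 15 6

19: root
30: right child of 19 (depth 1)
27: left child of 30 (depth 2)
15: left child of 19 (depth 1)
35: right child of 30 (depth 2)
38: right child of 35 (depth 3)
6: left child of 15 (depth 2)
20: left child of 27 (depth 3)
34: left child of 35 (depth 3)
9: right child of 6 (depth 3)
16: right child of 15 (depth 2)
49: right child of 38 (depth 4)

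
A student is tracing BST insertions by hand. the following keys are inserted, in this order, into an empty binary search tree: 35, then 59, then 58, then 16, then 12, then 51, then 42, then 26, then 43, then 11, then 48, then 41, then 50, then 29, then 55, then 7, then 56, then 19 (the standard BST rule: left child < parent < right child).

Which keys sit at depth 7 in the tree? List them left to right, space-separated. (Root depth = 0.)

50

35: root
59: right child of 35 (depth 1)
58: left child of 59 (depth 2)
16: left child of 35 (depth 1)
12: left child of 16 (depth 2)
51: left child of 58 (depth 3)
42: left child of 51 (depth 4)
26: right child of 16 (depth 2)
43: right child of 42 (depth 5)
11: left child of 12 (depth 3)
48: right child of 43 (depth 6)
41: left child of 42 (depth 5)
50: right child of 48 (depth 7)
29: right child of 26 (depth 3)
55: right child of 51 (depth 4)
7: left child of 11 (depth 4)
56: right child of 55 (depth 5)
19: left child of 26 (depth 3)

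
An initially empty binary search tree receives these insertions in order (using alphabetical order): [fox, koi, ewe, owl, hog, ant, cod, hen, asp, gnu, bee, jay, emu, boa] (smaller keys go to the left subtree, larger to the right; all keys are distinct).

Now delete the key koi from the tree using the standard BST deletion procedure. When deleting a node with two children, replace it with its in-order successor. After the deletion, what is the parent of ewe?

fox: root
koi: right child of fox (depth 1)
ewe: left child of fox (depth 1)
owl: right child of koi (depth 2)
hog: left child of koi (depth 2)
ant: left child of ewe (depth 2)
cod: right child of ant (depth 3)
hen: left child of hog (depth 3)
asp: left child of cod (depth 4)
gnu: left child of hen (depth 4)
bee: right child of asp (depth 5)
jay: right child of hog (depth 3)
emu: right child of cod (depth 4)
boa: right child of bee (depth 6)

Delete koi (two children — replace with in-order successor).
After deletion, ewe's parent is fox.

fox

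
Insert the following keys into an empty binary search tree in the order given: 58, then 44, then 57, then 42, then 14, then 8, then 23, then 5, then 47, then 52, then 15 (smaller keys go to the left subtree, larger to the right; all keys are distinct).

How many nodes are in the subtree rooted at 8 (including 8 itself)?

2

58: root
44: left child of 58 (depth 1)
57: right child of 44 (depth 2)
42: left child of 44 (depth 2)
14: left child of 42 (depth 3)
8: left child of 14 (depth 4)
23: right child of 14 (depth 4)
5: left child of 8 (depth 5)
47: left child of 57 (depth 3)
52: right child of 47 (depth 4)
15: left child of 23 (depth 5)

Subtree rooted at 8 contains: 8, 5 — 2 nodes.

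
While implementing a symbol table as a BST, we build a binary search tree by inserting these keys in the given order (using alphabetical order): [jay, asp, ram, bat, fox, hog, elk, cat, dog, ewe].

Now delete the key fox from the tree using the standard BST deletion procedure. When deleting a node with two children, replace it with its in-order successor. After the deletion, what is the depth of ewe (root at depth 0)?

jay: root
asp: left child of jay (depth 1)
ram: right child of jay (depth 1)
bat: right child of asp (depth 2)
fox: right child of bat (depth 3)
hog: right child of fox (depth 4)
elk: left child of fox (depth 4)
cat: left child of elk (depth 5)
dog: right child of cat (depth 6)
ewe: right child of elk (depth 5)

Delete fox (two children — replace with in-order successor).
After deletion, path to ewe: jay → asp → bat → hog → elk → ewe.

5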